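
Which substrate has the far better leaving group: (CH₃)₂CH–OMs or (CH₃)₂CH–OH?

From (CH₃)₂CH–OH the departing group would be OH⁻ (pKₐ(H₂O) ≈ 15.7). Strong base; essentially never leaves without prior activation.
From (CH₃)₂CH–OMs the leaving group is OMs⁻ (pKₐ(CH₃SO₃H (MsOH)) ≈ -1.9). Resonance-delocalised alkanesulfonate.
(In practice (CH₃)₂CH–OMs is made from (CH₃)₂CH–OH by treatment with MsCl / Et₃N, converting the hydroxyl into a mesylate.)

(CH₃)₂CH–OMs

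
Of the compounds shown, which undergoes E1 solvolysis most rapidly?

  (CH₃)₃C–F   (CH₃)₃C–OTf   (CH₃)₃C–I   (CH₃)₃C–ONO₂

(CH₃)₃C–OTf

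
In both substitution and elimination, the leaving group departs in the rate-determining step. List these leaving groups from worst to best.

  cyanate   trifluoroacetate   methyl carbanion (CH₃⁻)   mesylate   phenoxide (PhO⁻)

Rank by basicity of the departing species: weakest base leaves most easily.
mesylate: pKₐ(CH₃SO₃H (MsOH)) ≈ -1.9
trifluoroacetate: pKₐ(CF₃COOH) ≈ 0.2
cyanate: pKₐ(HOCN) ≈ 3.5
phenoxide (PhO⁻): pKₐ(C₆H₅OH (phenol)) ≈ 10
methyl carbanion (CH₃⁻): pKₐ(CH₄) ≈ 48
The question asks for worst first, so the sequence is read in increasing leaving-group ability.

methyl carbanion (CH₃⁻) < phenoxide (PhO⁻) < cyanate < trifluoroacetate < mesylate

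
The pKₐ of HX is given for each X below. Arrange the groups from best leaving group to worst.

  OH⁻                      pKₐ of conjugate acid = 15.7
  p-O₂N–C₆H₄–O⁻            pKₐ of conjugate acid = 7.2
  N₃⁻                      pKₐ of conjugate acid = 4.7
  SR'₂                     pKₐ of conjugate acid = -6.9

SR'₂ > N₃⁻ > p-O₂N–C₆H₄–O⁻ > OH⁻

Lower conjugate-acid pKₐ ⇒ weaker base ⇒ better leaving group.
Sorting by the given values: SR'₂ (-6.9), N₃⁻ (4.7), p-O₂N–C₆H₄–O⁻ (7.2), OH⁻ (15.7).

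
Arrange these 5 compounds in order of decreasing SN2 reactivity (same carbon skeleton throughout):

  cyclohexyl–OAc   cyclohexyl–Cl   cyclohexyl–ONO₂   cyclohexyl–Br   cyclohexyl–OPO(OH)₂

cyclohexyl–Br > cyclohexyl–Cl > cyclohexyl–ONO₂ > cyclohexyl–OPO(OH)₂ > cyclohexyl–OAc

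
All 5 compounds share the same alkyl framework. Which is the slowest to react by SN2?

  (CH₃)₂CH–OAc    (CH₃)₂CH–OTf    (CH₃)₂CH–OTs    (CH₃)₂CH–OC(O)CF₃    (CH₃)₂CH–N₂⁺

Same R in every case — rank the leaving groups.
Leaving-group ability tracks the stability of the departed species; conjugate-acid pKₐ is the usual yardstick (lower pKₐ → better LG).
(CH₃)₂CH–N₂⁺ loses N₂: no meaningful conjugate acid; N₂ departs as an exceptionally stable neutral molecule
(CH₃)₂CH–OTf loses OTf⁻: pKₐ(CF₃SO₃H (triflic acid)) ≈ -14
(CH₃)₂CH–OTs loses OTs⁻: pKₐ(p-CH₃C₆H₄SO₃H (TsOH)) ≈ -2.8
(CH₃)₂CH–OC(O)CF₃ loses CF₃COO⁻: pKₐ(CF₃COOH) ≈ 0.2
(CH₃)₂CH–OAc loses AcO⁻: pKₐ(CH₃COOH) ≈ 4.8

(CH₃)₂CH–OAc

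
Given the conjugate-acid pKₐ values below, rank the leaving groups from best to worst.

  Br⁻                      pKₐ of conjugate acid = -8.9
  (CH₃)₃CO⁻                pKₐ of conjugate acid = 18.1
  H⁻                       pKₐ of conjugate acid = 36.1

Br⁻ > (CH₃)₃CO⁻ > H⁻

Lower conjugate-acid pKₐ ⇒ weaker base ⇒ better leaving group.
Sorting by the given values: Br⁻ (-8.9), (CH₃)₃CO⁻ (18.1), H⁻ (36.1).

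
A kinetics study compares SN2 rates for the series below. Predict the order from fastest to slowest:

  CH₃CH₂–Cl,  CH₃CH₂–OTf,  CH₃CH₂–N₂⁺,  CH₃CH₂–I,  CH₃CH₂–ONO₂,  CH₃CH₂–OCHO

Same R in every case — rank the leaving groups.
A good leaving group is a weak base: the lower the pKₐ of its conjugate acid, the more readily it departs.
CH₃CH₂–N₂⁺ loses N₂: no meaningful conjugate acid; N₂ departs as an exceptionally stable neutral molecule
CH₃CH₂–OTf loses OTf⁻: pKₐ(CF₃SO₃H (triflic acid)) ≈ -14
CH₃CH₂–I loses I⁻: pKₐ(HI) ≈ -10
CH₃CH₂–Cl loses Cl⁻: pKₐ(HCl) ≈ -7
CH₃CH₂–ONO₂ loses NO₃⁻: pKₐ(HNO₃) ≈ -1.3
CH₃CH₂–OCHO loses HCOO⁻: pKₐ(HCOOH) ≈ 3.8

CH₃CH₂–N₂⁺ > CH₃CH₂–OTf > CH₃CH₂–I > CH₃CH₂–Cl > CH₃CH₂–ONO₂ > CH₃CH₂–OCHO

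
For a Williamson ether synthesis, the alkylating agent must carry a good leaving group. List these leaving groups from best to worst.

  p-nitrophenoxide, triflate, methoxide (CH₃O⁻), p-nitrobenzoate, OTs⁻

triflate > OTs⁻ > p-nitrobenzoate > p-nitrophenoxide > methoxide (CH₃O⁻)

Leaving-group ability tracks the stability of the departed species; conjugate-acid pKₐ is the usual yardstick (lower pKₐ → better LG).
triflate: pKₐ(CF₃SO₃H (triflic acid)) ≈ -14
OTs⁻: pKₐ(p-CH₃C₆H₄SO₃H (TsOH)) ≈ -2.8
p-nitrobenzoate: pKₐ(p-nitrobenzoic acid) ≈ 3.4
p-nitrophenoxide: pKₐ(p-nitrophenol) ≈ 7.2
methoxide (CH₃O⁻): pKₐ(CH₃OH) ≈ 15.5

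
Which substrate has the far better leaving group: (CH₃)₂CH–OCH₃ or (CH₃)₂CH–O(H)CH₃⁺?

(CH₃)₂CH–O(H)CH₃⁺

From (CH₃)₂CH–OCH₃ the departing group would be CH₃O⁻ (pKₐ(CH₃OH) ≈ 15.5). Strong base; alkoxides do not leave unassisted.
From (CH₃)₂CH–O(H)CH₃⁺ the leaving group is R'OH (pKₐ(R'OH₂⁺) ≈ -2.4). Neutral; leaves from a protonated ether (an oxonium ion, R–O(H)R'⁺).
(In practice (CH₃)₂CH–O(H)CH₃⁺ is made from (CH₃)₂CH–OCH₃ by protonation with concentrated HI, allowing neutral methanol, rather than methoxide, to depart.)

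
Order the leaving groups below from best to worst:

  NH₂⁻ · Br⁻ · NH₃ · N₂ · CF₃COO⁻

N₂: no meaningful conjugate acid; N₂ departs as an exceptionally stable neutral molecule
Br⁻: pKₐ(HBr) ≈ -9 — weak base; good leaving group
CF₃COO⁻: pKₐ(CF₃COOH) ≈ 0.2
NH₃: pKₐ(NH₄⁺) ≈ 9.2 — neutral but moderately basic; leaves from R–NH₃⁺
NH₂⁻: pKₐ(NH₃) ≈ 38

N₂ > Br⁻ > CF₃COO⁻ > NH₃ > NH₂⁻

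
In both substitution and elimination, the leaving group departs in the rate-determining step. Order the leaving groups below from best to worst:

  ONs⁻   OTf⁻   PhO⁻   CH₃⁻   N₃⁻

OTf⁻ > ONs⁻ > N₃⁻ > PhO⁻ > CH₃⁻

OTf⁻: pKₐ(CF₃SO₃H (triflic acid)) ≈ -14 — charge spread over three oxygens and a CF₃ group; the premier leaving group in synthesis
ONs⁻: pKₐ(p-O₂NC₆H₄SO₃H) ≈ -3.5 — p-nitro group further stabilises the sulfonate
N₃⁻: pKₐ(HN₃) ≈ 4.7
PhO⁻: pKₐ(C₆H₅OH (phenol)) ≈ 10
CH₃⁻: pKₐ(CH₄) ≈ 48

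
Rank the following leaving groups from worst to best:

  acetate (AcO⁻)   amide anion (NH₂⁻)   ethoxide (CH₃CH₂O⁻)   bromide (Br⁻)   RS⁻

amide anion (NH₂⁻) < ethoxide (CH₃CH₂O⁻) < RS⁻ < acetate (AcO⁻) < bromide (Br⁻)

Rank by basicity of the departing species: weakest base leaves most easily.
bromide (Br⁻): pKₐ(HBr) ≈ -9 — weak base; good leaving group
acetate (AcO⁻): pKₐ(CH₃COOH) ≈ 4.8
RS⁻: pKₐ(RSH (a thiol)) ≈ 10.5 — moderately basic; rarely leaves without activation
ethoxide (CH₃CH₂O⁻): pKₐ(CH₃CH₂OH) ≈ 16
amide anion (NH₂⁻): pKₐ(NH₃) ≈ 38
Reversing gives the worst-to-best order requested.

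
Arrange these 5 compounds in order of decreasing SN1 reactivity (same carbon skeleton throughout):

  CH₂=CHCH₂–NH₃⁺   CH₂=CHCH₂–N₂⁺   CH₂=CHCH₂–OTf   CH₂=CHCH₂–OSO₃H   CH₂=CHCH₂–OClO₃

Identical carbon frameworks mean the comparison reduces to leaving-group quality.
Rank by basicity of the departing species: weakest base leaves most easily.
CH₂=CHCH₂–N₂⁺ loses N₂: no meaningful conjugate acid; N₂ departs as an exceptionally stable neutral molecule
CH₂=CHCH₂–OTf loses OTf⁻: pKₐ(CF₃SO₃H (triflic acid)) ≈ -14
CH₂=CHCH₂–OClO₃ loses ClO₄⁻: pKₐ(HClO₄) ≈ -10
CH₂=CHCH₂–OSO₃H loses HSO₄⁻: pKₐ(H₂SO₄) ≈ -3
CH₂=CHCH₂–NH₃⁺ loses NH₃: pKₐ(NH₄⁺) ≈ 9.2

CH₂=CHCH₂–N₂⁺ > CH₂=CHCH₂–OTf > CH₂=CHCH₂–OClO₃ > CH₂=CHCH₂–OSO₃H > CH₂=CHCH₂–NH₃⁺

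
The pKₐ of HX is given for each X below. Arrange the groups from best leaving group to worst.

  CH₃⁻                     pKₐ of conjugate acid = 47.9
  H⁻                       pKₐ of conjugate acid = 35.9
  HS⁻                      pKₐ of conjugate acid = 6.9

Lower conjugate-acid pKₐ ⇒ weaker base ⇒ better leaving group.
Sorting by the given values: HS⁻ (6.9), H⁻ (35.9), CH₃⁻ (47.9).

HS⁻ > H⁻ > CH₃⁻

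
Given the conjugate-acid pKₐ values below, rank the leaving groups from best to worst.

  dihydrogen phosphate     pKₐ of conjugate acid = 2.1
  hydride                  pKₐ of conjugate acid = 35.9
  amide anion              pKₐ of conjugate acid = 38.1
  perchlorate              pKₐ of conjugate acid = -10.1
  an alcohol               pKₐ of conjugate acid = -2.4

Lower conjugate-acid pKₐ ⇒ weaker base ⇒ better leaving group.
Sorting by the given values: perchlorate (-10.1), an alcohol (-2.4), dihydrogen phosphate (2.1), hydride (35.9), amide anion (38.1).

perchlorate > an alcohol > dihydrogen phosphate > hydride > amide anion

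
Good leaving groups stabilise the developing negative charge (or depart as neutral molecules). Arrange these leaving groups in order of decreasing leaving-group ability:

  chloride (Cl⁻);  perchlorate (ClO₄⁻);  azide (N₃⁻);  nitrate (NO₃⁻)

perchlorate (ClO₄⁻) > chloride (Cl⁻) > nitrate (NO₃⁻) > azide (N₃⁻)

Leaving-group ability tracks the stability of the departed species; conjugate-acid pKₐ is the usual yardstick (lower pKₐ → better LG).
perchlorate (ClO₄⁻): pKₐ(HClO₄) ≈ -10
chloride (Cl⁻): pKₐ(HCl) ≈ -7
nitrate (NO₃⁻): pKₐ(HNO₃) ≈ -1.3
azide (N₃⁻): pKₐ(HN₃) ≈ 4.7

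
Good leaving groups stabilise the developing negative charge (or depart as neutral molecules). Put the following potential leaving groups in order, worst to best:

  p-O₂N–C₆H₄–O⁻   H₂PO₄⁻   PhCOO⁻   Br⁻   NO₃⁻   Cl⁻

Rank by basicity of the departing species: weakest base leaves most easily.
Br⁻: pKₐ(HBr) ≈ -9
Cl⁻: pKₐ(HCl) ≈ -7
NO₃⁻: pKₐ(HNO₃) ≈ -1.3
H₂PO₄⁻: pKₐ(H₃PO₄) ≈ 2.1
PhCOO⁻: pKₐ(C₆H₅COOH) ≈ 4.2
p-O₂N–C₆H₄–O⁻: pKₐ(p-nitrophenol) ≈ 7.2
The question asks for worst first, so the sequence is read in increasing leaving-group ability.

p-O₂N–C₆H₄–O⁻ < PhCOO⁻ < H₂PO₄⁻ < NO₃⁻ < Cl⁻ < Br⁻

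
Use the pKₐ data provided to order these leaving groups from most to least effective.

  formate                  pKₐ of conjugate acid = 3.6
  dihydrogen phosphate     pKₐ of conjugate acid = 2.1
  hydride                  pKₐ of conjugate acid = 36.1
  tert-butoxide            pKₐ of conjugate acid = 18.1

dihydrogen phosphate > formate > tert-butoxide > hydride

Lower conjugate-acid pKₐ ⇒ weaker base ⇒ better leaving group.
Sorting by the given values: dihydrogen phosphate (2.1), formate (3.6), tert-butoxide (18.1), hydride (36.1).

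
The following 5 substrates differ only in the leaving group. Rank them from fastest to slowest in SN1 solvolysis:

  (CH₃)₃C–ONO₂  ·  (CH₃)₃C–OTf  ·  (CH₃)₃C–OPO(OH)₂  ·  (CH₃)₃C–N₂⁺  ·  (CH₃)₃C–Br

Same R in every case — rank the leaving groups.
Leaving-group ability tracks the stability of the departed species; conjugate-acid pKₐ is the usual yardstick (lower pKₐ → better LG).
(CH₃)₃C–N₂⁺ loses N₂: no meaningful conjugate acid; N₂ departs as an exceptionally stable neutral molecule
(CH₃)₃C–OTf loses OTf⁻: pKₐ(CF₃SO₃H (triflic acid)) ≈ -14
(CH₃)₃C–Br loses Br⁻: pKₐ(HBr) ≈ -9
(CH₃)₃C–ONO₂ loses NO₃⁻: pKₐ(HNO₃) ≈ -1.3
(CH₃)₃C–OPO(OH)₂ loses H₂PO₄⁻: pKₐ(H₃PO₄) ≈ 2.1

(CH₃)₃C–N₂⁺ > (CH₃)₃C–OTf > (CH₃)₃C–Br > (CH₃)₃C–ONO₂ > (CH₃)₃C–OPO(OH)₂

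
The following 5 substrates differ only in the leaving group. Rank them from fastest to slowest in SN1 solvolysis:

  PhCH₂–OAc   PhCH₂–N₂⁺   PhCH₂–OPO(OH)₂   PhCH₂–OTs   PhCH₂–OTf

PhCH₂–N₂⁺ > PhCH₂–OTf > PhCH₂–OTs > PhCH₂–OPO(OH)₂ > PhCH₂–OAc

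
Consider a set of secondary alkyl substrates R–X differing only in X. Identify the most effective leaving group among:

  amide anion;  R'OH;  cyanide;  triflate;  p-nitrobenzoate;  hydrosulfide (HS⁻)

triflate

triflate: pKₐ(CF₃SO₃H (triflic acid)) ≈ -14
R'OH: pKₐ(R'OH₂⁺) ≈ -2.4
p-nitrobenzoate: pKₐ(p-nitrobenzoic acid) ≈ 3.4
hydrosulfide (HS⁻): pKₐ(H₂S) ≈ 7
cyanide: pKₐ(HCN) ≈ 9.2
amide anion: pKₐ(NH₃) ≈ 38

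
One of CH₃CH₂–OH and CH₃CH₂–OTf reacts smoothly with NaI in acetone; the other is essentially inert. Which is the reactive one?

CH₃CH₂–OTf

From CH₃CH₂–OH the departing group would be OH⁻ (pKₐ(H₂O) ≈ 15.7). Strong base; essentially never leaves without prior activation.
From CH₃CH₂–OTf the leaving group is OTf⁻ (pKₐ(CF₃SO₃H (triflic acid)) ≈ -14). Charge spread over three oxygens and a CF₃ group; the premier leaving group in synthesis.
(In practice CH₃CH₂–OTf is made from CH₃CH₂–OH by treatment with Tf₂O / 2,6-lutidine, converting the hydroxyl into a triflate.)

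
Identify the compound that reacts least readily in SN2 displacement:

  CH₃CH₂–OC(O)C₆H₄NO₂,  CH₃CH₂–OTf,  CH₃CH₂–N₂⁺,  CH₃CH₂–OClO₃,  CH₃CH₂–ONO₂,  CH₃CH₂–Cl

CH₃CH₂–OC(O)C₆H₄NO₂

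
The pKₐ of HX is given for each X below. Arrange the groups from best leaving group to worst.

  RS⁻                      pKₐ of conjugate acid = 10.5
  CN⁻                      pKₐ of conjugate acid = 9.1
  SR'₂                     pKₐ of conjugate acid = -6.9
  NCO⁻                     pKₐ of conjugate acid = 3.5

Lower conjugate-acid pKₐ ⇒ weaker base ⇒ better leaving group.
Sorting by the given values: SR'₂ (-6.9), NCO⁻ (3.5), CN⁻ (9.1), RS⁻ (10.5).

SR'₂ > NCO⁻ > CN⁻ > RS⁻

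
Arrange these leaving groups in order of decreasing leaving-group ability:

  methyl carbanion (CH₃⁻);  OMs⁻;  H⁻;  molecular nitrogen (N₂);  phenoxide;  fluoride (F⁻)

molecular nitrogen (N₂) > OMs⁻ > fluoride (F⁻) > phenoxide > H⁻ > methyl carbanion (CH₃⁻)

A good leaving group is a weak base: the lower the pKₐ of its conjugate acid, the more readily it departs.
molecular nitrogen (N₂): no meaningful conjugate acid; N₂ departs as an exceptionally stable neutral molecule
OMs⁻: pKₐ(CH₃SO₃H (MsOH)) ≈ -1.9
fluoride (F⁻): pKₐ(HF) ≈ 3.2 — small and strongly basic; the poor halide leaving group
phenoxide: pKₐ(C₆H₅OH (phenol)) ≈ 10 — resonance into the ring helps, but still a poor LG
H⁻: pKₐ(H₂) ≈ 36
methyl carbanion (CH₃⁻): pKₐ(CH₄) ≈ 48 — unstabilised carbanion; the worst conceivable leaving group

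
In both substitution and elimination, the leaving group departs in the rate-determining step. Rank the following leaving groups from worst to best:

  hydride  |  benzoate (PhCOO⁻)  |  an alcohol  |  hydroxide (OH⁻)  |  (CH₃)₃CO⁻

an alcohol: pKₐ(R'OH₂⁺) ≈ -2.4 — neutral; leaves from a protonated ether (an oxonium ion, R–O(H)R'⁺)
benzoate (PhCOO⁻): pKₐ(C₆H₅COOH) ≈ 4.2 — aryl carboxylate
hydroxide (OH⁻): pKₐ(H₂O) ≈ 15.7
(CH₃)₃CO⁻: pKₐ(t-BuOH) ≈ 18
hydride: pKₐ(H₂) ≈ 36 — extremely strong base; leaves only in special hydride-transfer contexts
Listed from poorest to best leaving group as asked.

hydride < (CH₃)₃CO⁻ < hydroxide (OH⁻) < benzoate (PhCOO⁻) < an alcohol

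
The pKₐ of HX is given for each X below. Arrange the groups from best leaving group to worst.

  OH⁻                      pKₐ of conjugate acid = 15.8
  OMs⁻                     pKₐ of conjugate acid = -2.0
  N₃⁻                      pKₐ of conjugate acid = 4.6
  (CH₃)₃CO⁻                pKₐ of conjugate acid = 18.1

OMs⁻ > N₃⁻ > OH⁻ > (CH₃)₃CO⁻

Lower conjugate-acid pKₐ ⇒ weaker base ⇒ better leaving group.
Sorting by the given values: OMs⁻ (-2.0), N₃⁻ (4.6), OH⁻ (15.8), (CH₃)₃CO⁻ (18.1).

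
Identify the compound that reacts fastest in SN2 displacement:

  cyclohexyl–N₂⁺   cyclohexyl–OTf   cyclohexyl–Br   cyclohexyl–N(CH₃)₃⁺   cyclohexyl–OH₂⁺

cyclohexyl–N₂⁺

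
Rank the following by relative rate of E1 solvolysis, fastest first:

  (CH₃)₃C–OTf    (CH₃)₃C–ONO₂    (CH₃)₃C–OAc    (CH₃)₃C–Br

(CH₃)₃C–OTf > (CH₃)₃C–Br > (CH₃)₃C–ONO₂ > (CH₃)₃C–OAc

With the same alkyl group throughout, only the leaving group differentiates the rates.
A good leaving group is a weak base: the lower the pKₐ of its conjugate acid, the more readily it departs.
(CH₃)₃C–OTf loses OTf⁻: pKₐ(CF₃SO₃H (triflic acid)) ≈ -14
(CH₃)₃C–Br loses Br⁻: pKₐ(HBr) ≈ -9
(CH₃)₃C–ONO₂ loses NO₃⁻: pKₐ(HNO₃) ≈ -1.3
(CH₃)₃C–OAc loses AcO⁻: pKₐ(CH₃COOH) ≈ 4.8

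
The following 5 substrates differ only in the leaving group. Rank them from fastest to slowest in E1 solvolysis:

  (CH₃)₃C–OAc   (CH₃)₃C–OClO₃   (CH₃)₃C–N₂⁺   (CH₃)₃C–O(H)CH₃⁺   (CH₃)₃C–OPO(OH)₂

(CH₃)₃C–N₂⁺ > (CH₃)₃C–OClO₃ > (CH₃)₃C–O(H)CH₃⁺ > (CH₃)₃C–OPO(OH)₂ > (CH₃)₃C–OAc

The skeletons are identical, so relative rate is governed entirely by leaving-group ability.
A good leaving group is a weak base: the lower the pKₐ of its conjugate acid, the more readily it departs.
(CH₃)₃C–N₂⁺ loses N₂: no meaningful conjugate acid; N₂ departs as an exceptionally stable neutral molecule
(CH₃)₃C–OClO₃ loses ClO₄⁻: pKₐ(HClO₄) ≈ -10
(CH₃)₃C–O(H)CH₃⁺ loses R'OH: pKₐ(R'OH₂⁺) ≈ -2.4
(CH₃)₃C–OPO(OH)₂ loses H₂PO₄⁻: pKₐ(H₃PO₄) ≈ 2.1
(CH₃)₃C–OAc loses AcO⁻: pKₐ(CH₃COOH) ≈ 4.8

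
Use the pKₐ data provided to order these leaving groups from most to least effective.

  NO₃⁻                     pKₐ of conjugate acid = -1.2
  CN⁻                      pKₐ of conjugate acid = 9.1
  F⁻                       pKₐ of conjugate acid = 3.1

NO₃⁻ > F⁻ > CN⁻

Lower conjugate-acid pKₐ ⇒ weaker base ⇒ better leaving group.
Sorting by the given values: NO₃⁻ (-1.2), F⁻ (3.1), CN⁻ (9.1).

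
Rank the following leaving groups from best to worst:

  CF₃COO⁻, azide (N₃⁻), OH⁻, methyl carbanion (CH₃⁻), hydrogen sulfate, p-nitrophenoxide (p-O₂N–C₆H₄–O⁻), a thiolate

Rank by basicity of the departing species: weakest base leaves most easily.
hydrogen sulfate: pKₐ(H₂SO₄) ≈ -3 — conjugate base of a strong mineral acid
CF₃COO⁻: pKₐ(CF₃COOH) ≈ 0.2 — strongly electron-withdrawing CF₃ stabilises the carboxylate
azide (N₃⁻): pKₐ(HN₃) ≈ 4.7
p-nitrophenoxide (p-O₂N–C₆H₄–O⁻): pKₐ(p-nitrophenol) ≈ 7.2
a thiolate: pKₐ(RSH (a thiol)) ≈ 10.5
OH⁻: pKₐ(H₂O) ≈ 15.7 — strong base; essentially never leaves without prior activation
methyl carbanion (CH₃⁻): pKₐ(CH₄) ≈ 48 — unstabilised carbanion; the worst conceivable leaving group

hydrogen sulfate > CF₃COO⁻ > azide (N₃⁻) > p-nitrophenoxide (p-O₂N–C₆H₄–O⁻) > a thiolate > OH⁻ > methyl carbanion (CH₃⁻)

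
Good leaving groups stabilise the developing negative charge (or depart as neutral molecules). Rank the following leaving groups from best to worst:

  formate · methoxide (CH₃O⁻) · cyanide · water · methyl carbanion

Rank by basicity of the departing species: weakest base leaves most easily.
water: pKₐ(H₃O⁺) ≈ -1.7
formate: pKₐ(HCOOH) ≈ 3.8
cyanide: pKₐ(HCN) ≈ 9.2
methoxide (CH₃O⁻): pKₐ(CH₃OH) ≈ 15.5
methyl carbanion: pKₐ(CH₄) ≈ 48

water > formate > cyanide > methoxide (CH₃O⁻) > methyl carbanion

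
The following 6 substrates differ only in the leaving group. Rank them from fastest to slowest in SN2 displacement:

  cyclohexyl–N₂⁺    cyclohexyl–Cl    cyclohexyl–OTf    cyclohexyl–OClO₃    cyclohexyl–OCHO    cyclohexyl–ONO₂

cyclohexyl–N₂⁺ > cyclohexyl–OTf > cyclohexyl–OClO₃ > cyclohexyl–Cl > cyclohexyl–ONO₂ > cyclohexyl–OCHO

The skeletons are identical, so relative rate is governed entirely by leaving-group ability.
A good leaving group is a weak base: the lower the pKₐ of its conjugate acid, the more readily it departs.
cyclohexyl–N₂⁺ loses N₂: no meaningful conjugate acid; N₂ departs as an exceptionally stable neutral molecule
cyclohexyl–OTf loses OTf⁻: pKₐ(CF₃SO₃H (triflic acid)) ≈ -14
cyclohexyl–OClO₃ loses ClO₄⁻: pKₐ(HClO₄) ≈ -10
cyclohexyl–Cl loses Cl⁻: pKₐ(HCl) ≈ -7
cyclohexyl–ONO₂ loses NO₃⁻: pKₐ(HNO₃) ≈ -1.3
cyclohexyl–OCHO loses HCOO⁻: pKₐ(HCOOH) ≈ 3.8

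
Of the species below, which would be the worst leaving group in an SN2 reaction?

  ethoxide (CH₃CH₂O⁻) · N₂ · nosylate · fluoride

N₂: no meaningful conjugate acid; N₂ departs as an exceptionally stable neutral molecule
nosylate: pKₐ(p-O₂NC₆H₄SO₃H) ≈ -3.5
fluoride: pKₐ(HF) ≈ 3.2
ethoxide (CH₃CH₂O⁻): pKₐ(CH₃CH₂OH) ≈ 16

ethoxide (CH₃CH₂O⁻)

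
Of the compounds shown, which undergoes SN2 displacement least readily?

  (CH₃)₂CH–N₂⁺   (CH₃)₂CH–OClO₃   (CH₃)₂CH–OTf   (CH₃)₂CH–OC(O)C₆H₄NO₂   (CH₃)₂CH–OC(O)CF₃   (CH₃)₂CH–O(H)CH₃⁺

(CH₃)₂CH–OC(O)C₆H₄NO₂

With the same alkyl group throughout, only the leaving group differentiates the rates.
Leaving-group ability tracks the stability of the departed species; conjugate-acid pKₐ is the usual yardstick (lower pKₐ → better LG).
(CH₃)₂CH–N₂⁺ loses N₂: no meaningful conjugate acid; N₂ departs as an exceptionally stable neutral molecule
(CH₃)₂CH–OTf loses OTf⁻: pKₐ(CF₃SO₃H (triflic acid)) ≈ -14
(CH₃)₂CH–OClO₃ loses ClO₄⁻: pKₐ(HClO₄) ≈ -10
(CH₃)₂CH–O(H)CH₃⁺ loses R'OH: pKₐ(R'OH₂⁺) ≈ -2.4
(CH₃)₂CH–OC(O)CF₃ loses CF₃COO⁻: pKₐ(CF₃COOH) ≈ 0.2
(CH₃)₂CH–OC(O)C₆H₄NO₂ loses p-O₂N–C₆H₄–COO⁻: pKₐ(p-nitrobenzoic acid) ≈ 3.4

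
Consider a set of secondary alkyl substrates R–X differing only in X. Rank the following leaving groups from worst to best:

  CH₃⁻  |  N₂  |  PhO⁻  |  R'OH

CH₃⁻ < PhO⁻ < R'OH < N₂

Leaving-group ability tracks the stability of the departed species; conjugate-acid pKₐ is the usual yardstick (lower pKₐ → better LG).
N₂: no meaningful conjugate acid; N₂ departs as an exceptionally stable neutral molecule
R'OH: pKₐ(R'OH₂⁺) ≈ -2.4 — neutral; leaves from a protonated ether (an oxonium ion, R–O(H)R'⁺)
PhO⁻: pKₐ(C₆H₅OH (phenol)) ≈ 10
CH₃⁻: pKₐ(CH₄) ≈ 48 — unstabilised carbanion; the worst conceivable leaving group
Listed from poorest to best leaving group as asked.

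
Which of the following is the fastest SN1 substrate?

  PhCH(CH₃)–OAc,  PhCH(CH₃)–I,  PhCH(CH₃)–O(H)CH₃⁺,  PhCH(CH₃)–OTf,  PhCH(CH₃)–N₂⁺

PhCH(CH₃)–N₂⁺

The skeletons are identical, so relative rate is governed entirely by leaving-group ability.
The more stable X⁻ (or X) is on its own — i.e. the weaker a base it is — the better a leaving group it makes.
PhCH(CH₃)–N₂⁺ loses N₂: no meaningful conjugate acid; N₂ departs as an exceptionally stable neutral molecule
PhCH(CH₃)–OTf loses OTf⁻: pKₐ(CF₃SO₃H (triflic acid)) ≈ -14
PhCH(CH₃)–I loses I⁻: pKₐ(HI) ≈ -10
PhCH(CH₃)–O(H)CH₃⁺ loses R'OH: pKₐ(R'OH₂⁺) ≈ -2.4
PhCH(CH₃)–OAc loses AcO⁻: pKₐ(CH₃COOH) ≈ 4.8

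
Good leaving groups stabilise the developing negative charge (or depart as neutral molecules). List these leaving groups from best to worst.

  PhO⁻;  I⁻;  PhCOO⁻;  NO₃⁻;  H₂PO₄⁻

I⁻ > NO₃⁻ > H₂PO₄⁻ > PhCOO⁻ > PhO⁻

I⁻: pKₐ(HI) ≈ -10
NO₃⁻: pKₐ(HNO₃) ≈ -1.3
H₂PO₄⁻: pKₐ(H₃PO₄) ≈ 2.1
PhCOO⁻: pKₐ(C₆H₅COOH) ≈ 4.2
PhO⁻: pKₐ(C₆H₅OH (phenol)) ≈ 10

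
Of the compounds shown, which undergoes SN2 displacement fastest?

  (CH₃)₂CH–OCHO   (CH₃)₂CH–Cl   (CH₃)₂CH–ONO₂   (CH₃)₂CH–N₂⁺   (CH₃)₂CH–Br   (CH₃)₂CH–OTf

With the same alkyl group throughout, only the leaving group differentiates the rates.
Leaving-group ability tracks the stability of the departed species; conjugate-acid pKₐ is the usual yardstick (lower pKₐ → better LG).
(CH₃)₂CH–N₂⁺ loses N₂: no meaningful conjugate acid; N₂ departs as an exceptionally stable neutral molecule
(CH₃)₂CH–OTf loses OTf⁻: pKₐ(CF₃SO₃H (triflic acid)) ≈ -14
(CH₃)₂CH–Br loses Br⁻: pKₐ(HBr) ≈ -9
(CH₃)₂CH–Cl loses Cl⁻: pKₐ(HCl) ≈ -7
(CH₃)₂CH–ONO₂ loses NO₃⁻: pKₐ(HNO₃) ≈ -1.3
(CH₃)₂CH–OCHO loses HCOO⁻: pKₐ(HCOOH) ≈ 3.8

(CH₃)₂CH–N₂⁺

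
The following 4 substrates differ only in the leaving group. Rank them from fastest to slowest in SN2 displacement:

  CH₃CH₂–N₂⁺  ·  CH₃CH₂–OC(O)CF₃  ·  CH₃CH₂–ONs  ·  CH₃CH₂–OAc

CH₃CH₂–N₂⁺ > CH₃CH₂–ONs > CH₃CH₂–OC(O)CF₃ > CH₃CH₂–OAc

Identical carbon frameworks mean the comparison reduces to leaving-group quality.
Leaving-group ability tracks the stability of the departed species; conjugate-acid pKₐ is the usual yardstick (lower pKₐ → better LG).
CH₃CH₂–N₂⁺ loses N₂: no meaningful conjugate acid; N₂ departs as an exceptionally stable neutral molecule
CH₃CH₂–ONs loses ONs⁻: pKₐ(p-O₂NC₆H₄SO₃H) ≈ -3.5
CH₃CH₂–OC(O)CF₃ loses CF₃COO⁻: pKₐ(CF₃COOH) ≈ 0.2
CH₃CH₂–OAc loses AcO⁻: pKₐ(CH₃COOH) ≈ 4.8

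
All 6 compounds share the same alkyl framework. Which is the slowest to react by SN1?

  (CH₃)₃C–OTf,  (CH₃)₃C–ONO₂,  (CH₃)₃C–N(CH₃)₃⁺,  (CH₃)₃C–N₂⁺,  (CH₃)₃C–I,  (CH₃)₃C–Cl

Same R in every case — rank the leaving groups.
The more stable X⁻ (or X) is on its own — i.e. the weaker a base it is — the better a leaving group it makes.
(CH₃)₃C–N₂⁺ loses N₂: no meaningful conjugate acid; N₂ departs as an exceptionally stable neutral molecule
(CH₃)₃C–OTf loses OTf⁻: pKₐ(CF₃SO₃H (triflic acid)) ≈ -14
(CH₃)₃C–I loses I⁻: pKₐ(HI) ≈ -10
(CH₃)₃C–Cl loses Cl⁻: pKₐ(HCl) ≈ -7
(CH₃)₃C–ONO₂ loses NO₃⁻: pKₐ(HNO₃) ≈ -1.3
(CH₃)₃C–N(CH₃)₃⁺ loses NR'₃: pKₐ(R'₃NH⁺) ≈ 10.7

(CH₃)₃C–N(CH₃)₃⁺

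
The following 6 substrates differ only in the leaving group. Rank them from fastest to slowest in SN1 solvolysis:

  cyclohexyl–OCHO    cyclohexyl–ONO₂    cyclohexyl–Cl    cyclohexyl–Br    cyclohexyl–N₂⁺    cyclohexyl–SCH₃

cyclohexyl–N₂⁺ > cyclohexyl–Br > cyclohexyl–Cl > cyclohexyl–ONO₂ > cyclohexyl–OCHO > cyclohexyl–SCH₃

Same R in every case — rank the leaving groups.
Leaving-group ability tracks the stability of the departed species; conjugate-acid pKₐ is the usual yardstick (lower pKₐ → better LG).
cyclohexyl–N₂⁺ loses N₂: no meaningful conjugate acid; N₂ departs as an exceptionally stable neutral molecule
cyclohexyl–Br loses Br⁻: pKₐ(HBr) ≈ -9
cyclohexyl–Cl loses Cl⁻: pKₐ(HCl) ≈ -7
cyclohexyl–ONO₂ loses NO₃⁻: pKₐ(HNO₃) ≈ -1.3
cyclohexyl–OCHO loses HCOO⁻: pKₐ(HCOOH) ≈ 3.8
cyclohexyl–SCH₃ loses RS⁻: pKₐ(RSH (a thiol)) ≈ 10.5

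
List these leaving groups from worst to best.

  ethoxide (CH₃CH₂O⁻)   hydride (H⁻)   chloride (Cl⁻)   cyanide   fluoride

hydride (H⁻) < ethoxide (CH₃CH₂O⁻) < cyanide < fluoride < chloride (Cl⁻)

Rank by basicity of the departing species: weakest base leaves most easily.
chloride (Cl⁻): pKₐ(HCl) ≈ -7
fluoride: pKₐ(HF) ≈ 3.2
cyanide: pKₐ(HCN) ≈ 9.2
ethoxide (CH₃CH₂O⁻): pKₐ(CH₃CH₂OH) ≈ 16
hydride (H⁻): pKₐ(H₂) ≈ 36
Listed from poorest to best leaving group as asked.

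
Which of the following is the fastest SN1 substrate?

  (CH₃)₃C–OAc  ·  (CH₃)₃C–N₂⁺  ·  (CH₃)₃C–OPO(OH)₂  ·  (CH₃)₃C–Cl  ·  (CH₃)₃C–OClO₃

(CH₃)₃C–N₂⁺

Identical carbon frameworks mean the comparison reduces to leaving-group quality.
A good leaving group is a weak base: the lower the pKₐ of its conjugate acid, the more readily it departs.
(CH₃)₃C–N₂⁺ loses N₂: no meaningful conjugate acid; N₂ departs as an exceptionally stable neutral molecule
(CH₃)₃C–OClO₃ loses ClO₄⁻: pKₐ(HClO₄) ≈ -10
(CH₃)₃C–Cl loses Cl⁻: pKₐ(HCl) ≈ -7
(CH₃)₃C–OPO(OH)₂ loses H₂PO₄⁻: pKₐ(H₃PO₄) ≈ 2.1
(CH₃)₃C–OAc loses AcO⁻: pKₐ(CH₃COOH) ≈ 4.8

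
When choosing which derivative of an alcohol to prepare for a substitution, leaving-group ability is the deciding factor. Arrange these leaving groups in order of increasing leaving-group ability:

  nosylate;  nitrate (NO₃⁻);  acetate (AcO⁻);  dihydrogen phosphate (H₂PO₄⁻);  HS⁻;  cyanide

cyanide < HS⁻ < acetate (AcO⁻) < dihydrogen phosphate (H₂PO₄⁻) < nitrate (NO₃⁻) < nosylate

nosylate: pKₐ(p-O₂NC₆H₄SO₃H) ≈ -3.5 — p-nitro group further stabilises the sulfonate
nitrate (NO₃⁻): pKₐ(HNO₃) ≈ -1.3 — resonance-delocalised over three oxygens
dihydrogen phosphate (H₂PO₄⁻): pKₐ(H₃PO₄) ≈ 2.1
acetate (AcO⁻): pKₐ(CH₃COOH) ≈ 4.8 — resonance-stabilised but still a weak base
HS⁻: pKₐ(H₂S) ≈ 7 — larger and more polarisable than the oxygen analogue
cyanide: pKₐ(HCN) ≈ 9.2 — sp carbon stabilises the charge somewhat, but still a poor LG
The question asks for worst first, so the sequence is read in increasing leaving-group ability.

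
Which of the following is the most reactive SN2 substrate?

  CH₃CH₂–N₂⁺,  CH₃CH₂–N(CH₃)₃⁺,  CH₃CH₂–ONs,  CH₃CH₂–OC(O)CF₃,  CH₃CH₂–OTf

CH₃CH₂–N₂⁺

Identical carbon frameworks mean the comparison reduces to leaving-group quality.
Leaving-group ability tracks the stability of the departed species; conjugate-acid pKₐ is the usual yardstick (lower pKₐ → better LG).
CH₃CH₂–N₂⁺ loses N₂: no meaningful conjugate acid; N₂ departs as an exceptionally stable neutral molecule
CH₃CH₂–OTf loses OTf⁻: pKₐ(CF₃SO₃H (triflic acid)) ≈ -14
CH₃CH₂–ONs loses ONs⁻: pKₐ(p-O₂NC₆H₄SO₃H) ≈ -3.5
CH₃CH₂–OC(O)CF₃ loses CF₃COO⁻: pKₐ(CF₃COOH) ≈ 0.2
CH₃CH₂–N(CH₃)₃⁺ loses NR'₃: pKₐ(R'₃NH⁺) ≈ 10.7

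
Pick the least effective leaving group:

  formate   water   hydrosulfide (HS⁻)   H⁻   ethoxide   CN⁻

water: pKₐ(H₃O⁺) ≈ -1.7
formate: pKₐ(HCOOH) ≈ 3.8
hydrosulfide (HS⁻): pKₐ(H₂S) ≈ 7
CN⁻: pKₐ(HCN) ≈ 9.2
ethoxide: pKₐ(CH₃CH₂OH) ≈ 16
H⁻: pKₐ(H₂) ≈ 36

H⁻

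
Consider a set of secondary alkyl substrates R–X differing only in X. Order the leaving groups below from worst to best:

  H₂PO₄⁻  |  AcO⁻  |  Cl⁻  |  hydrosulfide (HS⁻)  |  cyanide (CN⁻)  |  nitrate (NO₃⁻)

cyanide (CN⁻) < hydrosulfide (HS⁻) < AcO⁻ < H₂PO₄⁻ < nitrate (NO₃⁻) < Cl⁻

Rank by basicity of the departing species: weakest base leaves most easily.
Cl⁻: pKₐ(HCl) ≈ -7
nitrate (NO₃⁻): pKₐ(HNO₃) ≈ -1.3
H₂PO₄⁻: pKₐ(H₃PO₄) ≈ 2.1
AcO⁻: pKₐ(CH₃COOH) ≈ 4.8
hydrosulfide (HS⁻): pKₐ(H₂S) ≈ 7
cyanide (CN⁻): pKₐ(HCN) ≈ 9.2
The question asks for worst first, so the sequence is read in increasing leaving-group ability.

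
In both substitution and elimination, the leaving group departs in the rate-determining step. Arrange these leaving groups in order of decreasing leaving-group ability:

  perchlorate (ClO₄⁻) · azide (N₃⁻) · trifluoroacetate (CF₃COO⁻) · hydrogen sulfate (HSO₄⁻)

perchlorate (ClO₄⁻) > hydrogen sulfate (HSO₄⁻) > trifluoroacetate (CF₃COO⁻) > azide (N₃⁻)

The more stable X⁻ (or X) is on its own — i.e. the weaker a base it is — the better a leaving group it makes.
perchlorate (ClO₄⁻): pKₐ(HClO₄) ≈ -10 — extremely weak base; rarely used for safety reasons
hydrogen sulfate (HSO₄⁻): pKₐ(H₂SO₄) ≈ -3 — conjugate base of a strong mineral acid
trifluoroacetate (CF₃COO⁻): pKₐ(CF₃COOH) ≈ 0.2
azide (N₃⁻): pKₐ(HN₃) ≈ 4.7 — linear, resonance-stabilised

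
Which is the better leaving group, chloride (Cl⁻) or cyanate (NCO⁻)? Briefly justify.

chloride (Cl⁻) is the better leaving group.
pKₐ(HCl) ≈ -7 versus pKₐ(HOCN) ≈ 3.5: chloride (Cl⁻) is the much weaker base.
Moderately weak base.

chloride (Cl⁻)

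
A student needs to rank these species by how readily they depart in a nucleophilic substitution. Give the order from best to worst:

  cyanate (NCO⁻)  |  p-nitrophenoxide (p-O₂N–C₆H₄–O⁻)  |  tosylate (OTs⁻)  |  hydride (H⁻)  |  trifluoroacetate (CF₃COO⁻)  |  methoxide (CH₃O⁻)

tosylate (OTs⁻) > trifluoroacetate (CF₃COO⁻) > cyanate (NCO⁻) > p-nitrophenoxide (p-O₂N–C₆H₄–O⁻) > methoxide (CH₃O⁻) > hydride (H⁻)

tosylate (OTs⁻): pKₐ(p-CH₃C₆H₄SO₃H (TsOH)) ≈ -2.8
trifluoroacetate (CF₃COO⁻): pKₐ(CF₃COOH) ≈ 0.2
cyanate (NCO⁻): pKₐ(HOCN) ≈ 3.5
p-nitrophenoxide (p-O₂N–C₆H₄–O⁻): pKₐ(p-nitrophenol) ≈ 7.2
methoxide (CH₃O⁻): pKₐ(CH₃OH) ≈ 15.5
hydride (H⁻): pKₐ(H₂) ≈ 36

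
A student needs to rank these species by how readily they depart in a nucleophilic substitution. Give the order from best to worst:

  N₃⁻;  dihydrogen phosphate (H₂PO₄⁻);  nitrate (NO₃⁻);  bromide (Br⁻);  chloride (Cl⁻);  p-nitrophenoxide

A good leaving group is a weak base: the lower the pKₐ of its conjugate acid, the more readily it departs.
bromide (Br⁻): pKₐ(HBr) ≈ -9
chloride (Cl⁻): pKₐ(HCl) ≈ -7
nitrate (NO₃⁻): pKₐ(HNO₃) ≈ -1.3
dihydrogen phosphate (H₂PO₄⁻): pKₐ(H₃PO₄) ≈ 2.1
N₃⁻: pKₐ(HN₃) ≈ 4.7
p-nitrophenoxide: pKₐ(p-nitrophenol) ≈ 7.2

bromide (Br⁻) > chloride (Cl⁻) > nitrate (NO₃⁻) > dihydrogen phosphate (H₂PO₄⁻) > N₃⁻ > p-nitrophenoxide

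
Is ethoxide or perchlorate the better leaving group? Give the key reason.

perchlorate is the better leaving group.
pKₐ(HClO₄) ≈ -10 versus pKₐ(CH₃CH₂OH) ≈ 16: perchlorate is the much weaker base.
Extremely weak base; rarely used for safety reasons.

perchlorate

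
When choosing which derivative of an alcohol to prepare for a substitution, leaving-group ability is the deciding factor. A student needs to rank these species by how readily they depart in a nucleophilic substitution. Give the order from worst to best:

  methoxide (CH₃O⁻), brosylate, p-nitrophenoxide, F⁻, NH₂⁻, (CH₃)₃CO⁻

NH₂⁻ < (CH₃)₃CO⁻ < methoxide (CH₃O⁻) < p-nitrophenoxide < F⁻ < brosylate

Rank by basicity of the departing species: weakest base leaves most easily.
brosylate: pKₐ(p-BrC₆H₄SO₃H) ≈ -2.8
F⁻: pKₐ(HF) ≈ 3.2
p-nitrophenoxide: pKₐ(p-nitrophenol) ≈ 7.2
methoxide (CH₃O⁻): pKₐ(CH₃OH) ≈ 15.5
(CH₃)₃CO⁻: pKₐ(t-BuOH) ≈ 18
NH₂⁻: pKₐ(NH₃) ≈ 38
Listed from poorest to best leaving group as asked.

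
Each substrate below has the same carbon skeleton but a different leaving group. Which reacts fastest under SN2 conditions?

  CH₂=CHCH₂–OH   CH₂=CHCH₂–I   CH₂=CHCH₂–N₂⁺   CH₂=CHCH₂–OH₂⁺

The skeletons are identical, so relative rate is governed entirely by leaving-group ability.
A good leaving group is a weak base: the lower the pKₐ of its conjugate acid, the more readily it departs.
CH₂=CHCH₂–N₂⁺ loses N₂: no meaningful conjugate acid; N₂ departs as an exceptionally stable neutral molecule
CH₂=CHCH₂–I loses I⁻: pKₐ(HI) ≈ -10
CH₂=CHCH₂–OH₂⁺ loses H₂O: pKₐ(H₃O⁺) ≈ -1.7
CH₂=CHCH₂–OH loses OH⁻: pKₐ(H₂O) ≈ 15.7

CH₂=CHCH₂–N₂⁺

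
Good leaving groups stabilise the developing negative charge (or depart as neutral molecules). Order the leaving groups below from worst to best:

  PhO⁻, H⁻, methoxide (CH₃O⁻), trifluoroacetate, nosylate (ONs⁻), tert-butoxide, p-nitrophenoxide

H⁻ < tert-butoxide < methoxide (CH₃O⁻) < PhO⁻ < p-nitrophenoxide < trifluoroacetate < nosylate (ONs⁻)

nosylate (ONs⁻): pKₐ(p-O₂NC₆H₄SO₃H) ≈ -3.5 — p-nitro group further stabilises the sulfonate
trifluoroacetate: pKₐ(CF₃COOH) ≈ 0.2
p-nitrophenoxide: pKₐ(p-nitrophenol) ≈ 7.2
PhO⁻: pKₐ(C₆H₅OH (phenol)) ≈ 10 — resonance into the ring helps, but still a poor LG
methoxide (CH₃O⁻): pKₐ(CH₃OH) ≈ 15.5 — strong base; alkoxides do not leave unassisted
tert-butoxide: pKₐ(t-BuOH) ≈ 18 — bulky, strongly basic alkoxide
H⁻: pKₐ(H₂) ≈ 36 — extremely strong base; leaves only in special hydride-transfer contexts
Listed from poorest to best leaving group as asked.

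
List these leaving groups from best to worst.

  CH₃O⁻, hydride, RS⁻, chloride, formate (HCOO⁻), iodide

Leaving-group ability tracks the stability of the departed species; conjugate-acid pKₐ is the usual yardstick (lower pKₐ → better LG).
iodide: pKₐ(HI) ≈ -10
chloride: pKₐ(HCl) ≈ -7
formate (HCOO⁻): pKₐ(HCOOH) ≈ 3.8
RS⁻: pKₐ(RSH (a thiol)) ≈ 10.5
CH₃O⁻: pKₐ(CH₃OH) ≈ 15.5
hydride: pKₐ(H₂) ≈ 36

iodide > chloride > formate (HCOO⁻) > RS⁻ > CH₃O⁻ > hydride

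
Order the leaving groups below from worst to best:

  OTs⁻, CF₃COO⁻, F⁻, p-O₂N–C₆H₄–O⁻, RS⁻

OTs⁻: pKₐ(p-CH₃C₆H₄SO₃H (TsOH)) ≈ -2.8 — resonance-delocalised arenesulfonate
CF₃COO⁻: pKₐ(CF₃COOH) ≈ 0.2
F⁻: pKₐ(HF) ≈ 3.2
p-O₂N–C₆H₄–O⁻: pKₐ(p-nitrophenol) ≈ 7.2 — nitro group delocalises the charge; the classic chromogenic LG
RS⁻: pKₐ(RSH (a thiol)) ≈ 10.5
The question asks for worst first, so the sequence is read in increasing leaving-group ability.

RS⁻ < p-O₂N–C₆H₄–O⁻ < F⁻ < CF₃COO⁻ < OTs⁻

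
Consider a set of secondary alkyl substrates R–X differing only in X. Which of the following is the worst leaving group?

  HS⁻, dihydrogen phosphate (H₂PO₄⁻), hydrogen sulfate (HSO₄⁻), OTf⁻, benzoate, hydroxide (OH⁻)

hydroxide (OH⁻)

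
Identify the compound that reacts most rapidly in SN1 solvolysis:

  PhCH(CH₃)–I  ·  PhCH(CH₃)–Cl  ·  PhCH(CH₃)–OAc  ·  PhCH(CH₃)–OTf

PhCH(CH₃)–OTf

Identical carbon frameworks mean the comparison reduces to leaving-group quality.
Leaving-group ability tracks the stability of the departed species; conjugate-acid pKₐ is the usual yardstick (lower pKₐ → better LG).
PhCH(CH₃)–OTf loses OTf⁻: pKₐ(CF₃SO₃H (triflic acid)) ≈ -14
PhCH(CH₃)–I loses I⁻: pKₐ(HI) ≈ -10
PhCH(CH₃)–Cl loses Cl⁻: pKₐ(HCl) ≈ -7
PhCH(CH₃)–OAc loses AcO⁻: pKₐ(CH₃COOH) ≈ 4.8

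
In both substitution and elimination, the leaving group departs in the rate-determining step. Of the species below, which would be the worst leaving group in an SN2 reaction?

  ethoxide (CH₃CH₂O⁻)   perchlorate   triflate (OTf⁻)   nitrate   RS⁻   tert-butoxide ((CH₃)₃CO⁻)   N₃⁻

tert-butoxide ((CH₃)₃CO⁻)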